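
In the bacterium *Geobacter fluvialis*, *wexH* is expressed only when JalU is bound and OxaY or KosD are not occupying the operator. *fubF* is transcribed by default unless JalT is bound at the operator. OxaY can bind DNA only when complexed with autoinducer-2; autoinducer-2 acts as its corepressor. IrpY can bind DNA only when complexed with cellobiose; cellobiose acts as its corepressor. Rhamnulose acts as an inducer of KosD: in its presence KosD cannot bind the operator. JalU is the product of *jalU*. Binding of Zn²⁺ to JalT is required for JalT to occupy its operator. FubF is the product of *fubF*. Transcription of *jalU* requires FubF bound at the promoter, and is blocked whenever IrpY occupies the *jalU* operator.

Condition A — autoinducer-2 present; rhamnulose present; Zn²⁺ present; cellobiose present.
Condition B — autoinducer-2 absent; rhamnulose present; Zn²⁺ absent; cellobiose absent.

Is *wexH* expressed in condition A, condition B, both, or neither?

B only

Condition A:
Autoinducer-2 is present, so OxaY is active.
Rhamnulose is present, so KosD is inactive.
Zn²⁺ is present, so JalT is active.
With repressor JalT bound, *fubF* is not transcribed.
So FubF is not produced.
Cellobiose is present, so IrpY is active.
With repressor IrpY bound, *jalU* is not transcribed.
So JalU is not produced.
With repressor OxaY bound, *wexH* is not transcribed.
→ *wexH* is OFF in A.
Condition B:
Autoinducer-2 is absent, so OxaY is inactive.
Rhamnulose is present, so KosD is inactive.
Zn²⁺ is absent, so JalT is inactive.
With no repressor bound, *fubF* is transcribed.
So FubF is produced and active.
Cellobiose is absent, so IrpY is inactive.
No repressor is bound and FubF is active, so *jalU* is transcribed.
So JalU is produced and active.
No repressor is bound and JalU is active, so *wexH* is transcribed.
→ *wexH* is ON in B.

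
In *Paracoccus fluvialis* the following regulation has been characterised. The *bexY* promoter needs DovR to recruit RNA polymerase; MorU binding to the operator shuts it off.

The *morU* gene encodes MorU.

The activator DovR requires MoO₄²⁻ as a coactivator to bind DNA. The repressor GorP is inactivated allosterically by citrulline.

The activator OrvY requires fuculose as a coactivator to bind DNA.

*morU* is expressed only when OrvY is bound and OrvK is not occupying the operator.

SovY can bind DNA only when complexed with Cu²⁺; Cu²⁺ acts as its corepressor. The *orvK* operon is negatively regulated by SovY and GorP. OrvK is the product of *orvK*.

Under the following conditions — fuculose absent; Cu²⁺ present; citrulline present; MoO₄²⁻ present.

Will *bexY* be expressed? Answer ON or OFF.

ON

Fuculose is absent, so OrvY is inactive.
Cu²⁺ is present, so SovY is active.
Citrulline is present, so GorP is inactive.
With repressor SovY bound, *orvK* is not transcribed.
So OrvK is not produced.
Required activator OrvY is absent, so *morU* is not transcribed.
So MorU is not produced.
MoO₄²⁻ is present, so DovR is active.
No repressor is bound and DovR is active, so *bexY* is transcribed.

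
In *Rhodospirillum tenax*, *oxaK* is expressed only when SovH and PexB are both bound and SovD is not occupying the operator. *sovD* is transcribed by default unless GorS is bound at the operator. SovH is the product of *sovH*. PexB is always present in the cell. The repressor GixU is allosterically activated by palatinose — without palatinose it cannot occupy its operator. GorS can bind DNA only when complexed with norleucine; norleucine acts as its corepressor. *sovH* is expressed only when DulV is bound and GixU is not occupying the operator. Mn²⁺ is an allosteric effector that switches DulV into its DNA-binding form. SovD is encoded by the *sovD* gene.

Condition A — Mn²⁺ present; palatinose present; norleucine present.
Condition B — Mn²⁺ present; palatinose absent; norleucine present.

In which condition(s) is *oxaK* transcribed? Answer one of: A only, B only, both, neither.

Condition A:
Mn²⁺ is present, so DulV is active.
Palatinose is present, so GixU is active.
With repressor GixU bound, *sovH* is not transcribed.
So SovH is not produced.
PexB is produced constitutively and is active.
Norleucine is present, so GorS is active.
With repressor GorS bound, *sovD* is not transcribed.
So SovD is not produced.
Required activator SovH is absent, so *oxaK* is not transcribed.
→ *oxaK* is OFF in A.
Condition B:
Mn²⁺ is present, so DulV is active.
Palatinose is absent, so GixU is inactive.
No repressor is bound and DulV is active, so *sovH* is transcribed.
So SovH is produced and active.
PexB is produced constitutively and is active.
Norleucine is present, so GorS is active.
With repressor GorS bound, *sovD* is not transcribed.
So SovD is not produced.
No repressor is bound and SovH and PexB are active, so *oxaK* is transcribed.
→ *oxaK* is ON in B.

B only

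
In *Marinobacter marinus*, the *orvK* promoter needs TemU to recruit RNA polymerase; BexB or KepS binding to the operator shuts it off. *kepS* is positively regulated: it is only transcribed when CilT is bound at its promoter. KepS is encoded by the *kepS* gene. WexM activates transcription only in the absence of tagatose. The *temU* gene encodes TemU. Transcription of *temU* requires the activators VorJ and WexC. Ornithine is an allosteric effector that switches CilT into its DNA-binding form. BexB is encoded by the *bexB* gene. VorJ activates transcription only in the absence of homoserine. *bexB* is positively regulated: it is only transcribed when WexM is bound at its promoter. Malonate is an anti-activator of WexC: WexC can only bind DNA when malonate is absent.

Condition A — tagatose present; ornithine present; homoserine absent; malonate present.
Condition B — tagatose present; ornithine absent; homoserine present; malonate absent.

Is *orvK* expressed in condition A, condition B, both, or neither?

neither

Condition A:
Tagatose is present, so WexM is inactive.
Required activator WexM is absent, so *bexB* is not transcribed.
So BexB is not produced.
Ornithine is present, so CilT is active.
No repressor is bound and CilT is active, so *kepS* is transcribed.
So KepS is produced and active.
Homoserine is absent, so VorJ is active.
Malonate is present, so WexC is inactive.
Required activator WexC is absent, so *temU* is not transcribed.
So TemU is not produced.
With repressor KepS bound, *orvK* is not transcribed.
→ *orvK* is OFF in A.
Condition B:
Tagatose is present, so WexM is inactive.
Required activator WexM is absent, so *bexB* is not transcribed.
So BexB is not produced.
Ornithine is absent, so CilT is inactive.
Required activator CilT is absent, so *kepS* is not transcribed.
So KepS is not produced.
Homoserine is present, so VorJ is inactive.
Malonate is absent, so WexC is active.
Required activator VorJ is absent, so *temU* is not transcribed.
So TemU is not produced.
Required activator TemU is absent, so *orvK* is not transcribed.
→ *orvK* is OFF in B.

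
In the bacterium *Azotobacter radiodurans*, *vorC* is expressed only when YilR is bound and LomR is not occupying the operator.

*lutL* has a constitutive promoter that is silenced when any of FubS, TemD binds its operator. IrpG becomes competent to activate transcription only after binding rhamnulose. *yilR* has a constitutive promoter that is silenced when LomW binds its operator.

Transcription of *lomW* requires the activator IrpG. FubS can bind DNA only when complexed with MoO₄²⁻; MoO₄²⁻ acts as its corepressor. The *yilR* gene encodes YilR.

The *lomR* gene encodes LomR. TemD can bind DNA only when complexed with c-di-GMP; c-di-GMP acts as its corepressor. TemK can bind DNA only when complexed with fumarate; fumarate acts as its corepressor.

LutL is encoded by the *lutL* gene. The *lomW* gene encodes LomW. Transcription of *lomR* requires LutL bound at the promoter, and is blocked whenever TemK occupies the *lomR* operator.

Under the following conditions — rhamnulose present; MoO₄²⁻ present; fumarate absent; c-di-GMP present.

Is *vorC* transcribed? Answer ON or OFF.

OFF

Rhamnulose is present, so IrpG is active.
No repressor is bound and IrpG is active, so *lomW* is transcribed.
So LomW is produced and active.
With repressor LomW bound, *yilR* is not transcribed.
So YilR is not produced.
MoO₄²⁻ is present, so FubS is active.
c-di-GMP is present, so TemD is active.
With repressor FubS bound, *lutL* is not transcribed.
So LutL is not produced.
Fumarate is absent, so TemK is inactive.
Required activator LutL is absent, so *lomR* is not transcribed.
So LomR is not produced.
Required activator YilR is absent, so *vorC* is not transcribed.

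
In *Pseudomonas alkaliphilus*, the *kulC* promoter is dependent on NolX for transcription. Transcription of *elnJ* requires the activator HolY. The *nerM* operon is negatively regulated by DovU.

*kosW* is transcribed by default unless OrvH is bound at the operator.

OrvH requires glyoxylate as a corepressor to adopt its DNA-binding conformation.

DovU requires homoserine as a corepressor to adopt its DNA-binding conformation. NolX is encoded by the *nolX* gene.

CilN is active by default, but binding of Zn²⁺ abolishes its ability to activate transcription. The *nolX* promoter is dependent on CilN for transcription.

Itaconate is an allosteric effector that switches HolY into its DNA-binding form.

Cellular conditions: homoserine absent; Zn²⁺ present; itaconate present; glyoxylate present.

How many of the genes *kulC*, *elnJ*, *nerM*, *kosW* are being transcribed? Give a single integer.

Zn²⁺ is present, so CilN is inactive.
Required activator CilN is absent, so *nolX* is not transcribed.
So NolX is not produced.
Required activator NolX is absent, so *kulC* is not transcribed.
→ *kulC* is OFF.
Itaconate is present, so HolY is active.
No repressor is bound and HolY is active, so *elnJ* is transcribed.
→ *elnJ* is ON.
Homoserine is absent, so DovU is inactive.
With no repressor bound, *nerM* is transcribed.
→ *nerM* is ON.
Glyoxylate is present, so OrvH is active.
With repressor OrvH bound, *kosW* is not transcribed.
→ *kosW* is OFF.
2 of the 4 genes are transcribed.

2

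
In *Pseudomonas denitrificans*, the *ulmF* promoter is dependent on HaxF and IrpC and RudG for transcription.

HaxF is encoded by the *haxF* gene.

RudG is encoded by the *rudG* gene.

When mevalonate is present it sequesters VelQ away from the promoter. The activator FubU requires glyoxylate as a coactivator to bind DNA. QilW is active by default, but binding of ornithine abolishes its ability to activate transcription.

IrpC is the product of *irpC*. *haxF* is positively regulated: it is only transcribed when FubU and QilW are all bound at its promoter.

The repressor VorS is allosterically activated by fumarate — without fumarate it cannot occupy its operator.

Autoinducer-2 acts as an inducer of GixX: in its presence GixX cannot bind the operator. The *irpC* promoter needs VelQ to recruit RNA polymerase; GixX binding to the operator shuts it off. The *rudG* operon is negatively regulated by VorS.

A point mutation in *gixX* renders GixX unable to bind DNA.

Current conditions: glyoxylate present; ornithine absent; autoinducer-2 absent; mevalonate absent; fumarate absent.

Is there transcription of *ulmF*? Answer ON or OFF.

Glyoxylate is present, so FubU is active.
Ornithine is absent, so QilW is active.
No repressor is bound and FubU and QilW are active, so *haxF* is transcribed.
So HaxF is produced and active.
Mevalonate is absent, so VelQ is active.
GixX is non-functional in this strain, so it has no effect.
No repressor is bound and VelQ is active, so *irpC* is transcribed.
So IrpC is produced and active.
Fumarate is absent, so VorS is inactive.
With no repressor bound, *rudG* is transcribed.
So RudG is produced and active.
No repressor is bound and HaxF and IrpC and RudG are active, so *ulmF* is transcribed.

ON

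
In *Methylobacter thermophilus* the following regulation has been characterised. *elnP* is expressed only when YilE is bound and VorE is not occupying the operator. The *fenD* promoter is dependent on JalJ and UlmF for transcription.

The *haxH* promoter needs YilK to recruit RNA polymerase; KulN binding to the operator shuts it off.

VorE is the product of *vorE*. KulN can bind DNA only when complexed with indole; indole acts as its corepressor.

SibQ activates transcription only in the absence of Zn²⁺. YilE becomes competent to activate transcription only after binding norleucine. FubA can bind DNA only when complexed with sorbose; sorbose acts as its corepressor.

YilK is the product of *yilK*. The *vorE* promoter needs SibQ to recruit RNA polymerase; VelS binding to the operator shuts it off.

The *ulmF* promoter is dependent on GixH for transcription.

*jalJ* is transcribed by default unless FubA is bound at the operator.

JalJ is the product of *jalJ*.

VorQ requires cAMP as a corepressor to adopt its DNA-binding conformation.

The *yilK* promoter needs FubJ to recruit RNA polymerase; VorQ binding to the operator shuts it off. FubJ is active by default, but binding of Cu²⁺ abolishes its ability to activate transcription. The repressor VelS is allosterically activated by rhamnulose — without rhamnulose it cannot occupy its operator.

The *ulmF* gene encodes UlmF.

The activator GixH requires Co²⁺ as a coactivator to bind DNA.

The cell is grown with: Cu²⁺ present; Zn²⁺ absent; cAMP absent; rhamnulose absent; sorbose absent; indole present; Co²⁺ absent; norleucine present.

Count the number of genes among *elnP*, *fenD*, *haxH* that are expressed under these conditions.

Zn²⁺ is absent, so SibQ is active.
Rhamnulose is absent, so VelS is inactive.
No repressor is bound and SibQ is active, so *vorE* is transcribed.
So VorE is produced and active.
Norleucine is present, so YilE is active.
With repressor VorE bound, *elnP* is not transcribed.
→ *elnP* is OFF.
Sorbose is absent, so FubA is inactive.
With no repressor bound, *jalJ* is transcribed.
So JalJ is produced and active.
Co²⁺ is absent, so GixH is inactive.
Required activator GixH is absent, so *ulmF* is not transcribed.
So UlmF is not produced.
Required activator UlmF is absent, so *fenD* is not transcribed.
→ *fenD* is OFF.
Indole is present, so KulN is active.
cAMP is absent, so VorQ is inactive.
Cu²⁺ is present, so FubJ is inactive.
Required activator FubJ is absent, so *yilK* is not transcribed.
So YilK is not produced.
With repressor KulN bound, *haxH* is not transcribed.
→ *haxH* is OFF.
0 of the 3 genes are transcribed.

0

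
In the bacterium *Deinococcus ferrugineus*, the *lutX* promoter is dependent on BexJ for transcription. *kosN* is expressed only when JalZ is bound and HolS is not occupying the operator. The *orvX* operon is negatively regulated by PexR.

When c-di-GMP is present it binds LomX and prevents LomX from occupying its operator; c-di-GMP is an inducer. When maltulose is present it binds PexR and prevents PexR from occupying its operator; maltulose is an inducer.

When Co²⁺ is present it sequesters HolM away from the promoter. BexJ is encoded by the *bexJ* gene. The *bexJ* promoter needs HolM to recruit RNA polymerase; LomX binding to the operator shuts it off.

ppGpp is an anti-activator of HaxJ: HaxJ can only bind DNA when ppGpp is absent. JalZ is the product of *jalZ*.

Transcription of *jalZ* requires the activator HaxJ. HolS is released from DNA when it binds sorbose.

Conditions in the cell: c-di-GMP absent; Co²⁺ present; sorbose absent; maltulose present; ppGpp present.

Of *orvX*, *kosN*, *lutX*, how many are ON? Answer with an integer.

1

Maltulose is present, so PexR is inactive.
With no repressor bound, *orvX* is transcribed.
→ *orvX* is ON.
Sorbose is absent, so HolS is active.
ppGpp is present, so HaxJ is inactive.
Required activator HaxJ is absent, so *jalZ* is not transcribed.
So JalZ is not produced.
With repressor HolS bound, *kosN* is not transcribed.
→ *kosN* is OFF.
c-di-GMP is absent, so LomX is active.
Co²⁺ is present, so HolM is inactive.
With repressor LomX bound, *bexJ* is not transcribed.
So BexJ is not produced.
Required activator BexJ is absent, so *lutX* is not transcribed.
→ *lutX* is OFF.
1 of the 3 genes is transcribed.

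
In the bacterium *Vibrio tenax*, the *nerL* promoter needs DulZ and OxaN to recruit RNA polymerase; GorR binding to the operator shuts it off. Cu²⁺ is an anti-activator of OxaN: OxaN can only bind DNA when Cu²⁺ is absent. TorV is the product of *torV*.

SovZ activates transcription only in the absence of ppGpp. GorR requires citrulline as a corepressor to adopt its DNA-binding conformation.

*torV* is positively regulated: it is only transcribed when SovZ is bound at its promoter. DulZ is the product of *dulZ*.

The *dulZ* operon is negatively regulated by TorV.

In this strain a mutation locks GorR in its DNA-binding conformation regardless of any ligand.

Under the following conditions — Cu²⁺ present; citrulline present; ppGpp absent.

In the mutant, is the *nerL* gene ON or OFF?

ppGpp is absent, so SovZ is active.
No repressor is bound and SovZ is active, so *torV* is transcribed.
So TorV is produced and active.
With repressor TorV bound, *dulZ* is not transcribed.
So DulZ is not produced.
GorR is constitutively active in this strain.
Cu²⁺ is present, so OxaN is inactive.
With repressor GorR bound, *nerL* is not transcribed.

OFF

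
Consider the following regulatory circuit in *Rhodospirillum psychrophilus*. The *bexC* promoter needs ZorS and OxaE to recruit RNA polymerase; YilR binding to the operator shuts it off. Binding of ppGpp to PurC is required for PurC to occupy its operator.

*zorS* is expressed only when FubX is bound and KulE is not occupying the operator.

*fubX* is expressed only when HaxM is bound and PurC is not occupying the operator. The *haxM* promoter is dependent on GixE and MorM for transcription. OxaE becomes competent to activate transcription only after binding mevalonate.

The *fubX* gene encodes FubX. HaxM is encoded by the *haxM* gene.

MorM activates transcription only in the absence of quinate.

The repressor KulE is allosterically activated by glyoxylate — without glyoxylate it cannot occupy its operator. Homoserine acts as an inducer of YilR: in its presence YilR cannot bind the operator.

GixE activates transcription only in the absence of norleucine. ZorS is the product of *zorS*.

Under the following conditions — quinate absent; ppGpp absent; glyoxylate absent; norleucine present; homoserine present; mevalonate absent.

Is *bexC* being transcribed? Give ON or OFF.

OFF

Glyoxylate is absent, so KulE is inactive.
Norleucine is present, so GixE is inactive.
Quinate is absent, so MorM is active.
Required activator GixE is absent, so *haxM* is not transcribed.
So HaxM is not produced.
ppGpp is absent, so PurC is inactive.
Required activator HaxM is absent, so *fubX* is not transcribed.
So FubX is not produced.
Required activator FubX is absent, so *zorS* is not transcribed.
So ZorS is not produced.
Mevalonate is absent, so OxaE is inactive.
Homoserine is present, so YilR is inactive.
Required activator ZorS is absent, so *bexC* is not transcribed.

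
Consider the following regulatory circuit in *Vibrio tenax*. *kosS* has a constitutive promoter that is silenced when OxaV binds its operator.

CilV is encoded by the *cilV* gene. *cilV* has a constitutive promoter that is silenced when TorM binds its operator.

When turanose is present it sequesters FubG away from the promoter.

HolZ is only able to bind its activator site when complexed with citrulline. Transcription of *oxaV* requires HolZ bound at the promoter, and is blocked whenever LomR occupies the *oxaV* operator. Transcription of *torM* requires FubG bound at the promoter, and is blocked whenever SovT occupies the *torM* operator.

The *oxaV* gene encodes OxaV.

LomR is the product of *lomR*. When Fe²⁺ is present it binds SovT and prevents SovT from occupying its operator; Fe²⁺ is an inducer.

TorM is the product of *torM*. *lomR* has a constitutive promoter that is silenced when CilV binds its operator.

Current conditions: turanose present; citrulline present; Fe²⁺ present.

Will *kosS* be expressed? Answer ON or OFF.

OFF

Turanose is present, so FubG is inactive.
Fe²⁺ is present, so SovT is inactive.
Required activator FubG is absent, so *torM* is not transcribed.
So TorM is not produced.
With no repressor bound, *cilV* is transcribed.
So CilV is produced and active.
With repressor CilV bound, *lomR* is not transcribed.
So LomR is not produced.
Citrulline is present, so HolZ is active.
No repressor is bound and HolZ is active, so *oxaV* is transcribed.
So OxaV is produced and active.
With repressor OxaV bound, *kosS* is not transcribed.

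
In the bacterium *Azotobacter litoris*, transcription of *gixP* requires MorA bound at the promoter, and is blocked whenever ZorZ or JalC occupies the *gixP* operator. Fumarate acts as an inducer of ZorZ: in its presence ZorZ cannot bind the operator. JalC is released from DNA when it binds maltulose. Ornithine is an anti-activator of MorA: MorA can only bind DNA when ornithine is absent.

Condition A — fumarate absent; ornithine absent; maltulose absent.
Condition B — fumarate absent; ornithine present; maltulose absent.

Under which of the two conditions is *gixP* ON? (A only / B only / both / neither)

Condition A:
Fumarate is absent, so ZorZ is active.
Ornithine is absent, so MorA is active.
Maltulose is absent, so JalC is active.
With repressor ZorZ bound, *gixP* is not transcribed.
→ *gixP* is OFF in A.
Condition B:
Fumarate is absent, so ZorZ is active.
Ornithine is present, so MorA is inactive.
Maltulose is absent, so JalC is active.
With repressor ZorZ bound, *gixP* is not transcribed.
→ *gixP* is OFF in B.

neither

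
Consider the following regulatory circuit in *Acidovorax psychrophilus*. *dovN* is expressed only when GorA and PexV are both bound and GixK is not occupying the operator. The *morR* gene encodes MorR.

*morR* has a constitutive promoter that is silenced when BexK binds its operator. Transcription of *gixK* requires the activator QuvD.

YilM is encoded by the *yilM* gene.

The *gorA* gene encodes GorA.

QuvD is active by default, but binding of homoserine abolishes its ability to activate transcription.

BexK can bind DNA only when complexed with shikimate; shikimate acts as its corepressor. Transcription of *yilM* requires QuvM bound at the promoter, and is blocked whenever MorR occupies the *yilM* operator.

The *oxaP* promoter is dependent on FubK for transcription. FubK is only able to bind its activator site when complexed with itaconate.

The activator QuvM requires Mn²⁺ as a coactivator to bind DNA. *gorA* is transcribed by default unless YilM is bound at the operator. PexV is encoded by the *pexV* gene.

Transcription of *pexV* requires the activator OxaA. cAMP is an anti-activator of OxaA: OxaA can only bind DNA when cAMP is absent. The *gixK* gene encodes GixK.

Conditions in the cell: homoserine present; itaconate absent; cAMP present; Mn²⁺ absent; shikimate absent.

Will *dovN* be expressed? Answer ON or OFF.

OFF

Homoserine is present, so QuvD is inactive.
Required activator QuvD is absent, so *gixK* is not transcribed.
So GixK is not produced.
Mn²⁺ is absent, so QuvM is inactive.
Shikimate is absent, so BexK is inactive.
With no repressor bound, *morR* is transcribed.
So MorR is produced and active.
With repressor MorR bound, *yilM* is not transcribed.
So YilM is not produced.
With no repressor bound, *gorA* is transcribed.
So GorA is produced and active.
cAMP is present, so OxaA is inactive.
Required activator OxaA is absent, so *pexV* is not transcribed.
So PexV is not produced.
Required activator PexV is absent, so *dovN* is not transcribed.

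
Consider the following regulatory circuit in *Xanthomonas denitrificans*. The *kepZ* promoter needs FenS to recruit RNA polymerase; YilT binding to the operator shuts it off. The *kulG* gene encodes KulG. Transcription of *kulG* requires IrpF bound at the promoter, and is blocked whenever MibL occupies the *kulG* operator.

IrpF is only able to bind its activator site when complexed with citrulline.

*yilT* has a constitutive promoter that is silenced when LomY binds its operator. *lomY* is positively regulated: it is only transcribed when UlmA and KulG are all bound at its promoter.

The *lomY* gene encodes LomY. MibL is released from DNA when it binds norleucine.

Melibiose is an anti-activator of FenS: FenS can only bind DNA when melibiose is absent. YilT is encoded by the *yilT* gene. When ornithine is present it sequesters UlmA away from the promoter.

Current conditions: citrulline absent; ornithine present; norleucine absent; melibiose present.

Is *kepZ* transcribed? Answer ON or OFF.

OFF

Melibiose is present, so FenS is inactive.
Ornithine is present, so UlmA is inactive.
Norleucine is absent, so MibL is active.
Citrulline is absent, so IrpF is inactive.
With repressor MibL bound, *kulG* is not transcribed.
So KulG is not produced.
Required activator UlmA is absent, so *lomY* is not transcribed.
So LomY is not produced.
With no repressor bound, *yilT* is transcribed.
So YilT is produced and active.
With repressor YilT bound, *kepZ* is not transcribed.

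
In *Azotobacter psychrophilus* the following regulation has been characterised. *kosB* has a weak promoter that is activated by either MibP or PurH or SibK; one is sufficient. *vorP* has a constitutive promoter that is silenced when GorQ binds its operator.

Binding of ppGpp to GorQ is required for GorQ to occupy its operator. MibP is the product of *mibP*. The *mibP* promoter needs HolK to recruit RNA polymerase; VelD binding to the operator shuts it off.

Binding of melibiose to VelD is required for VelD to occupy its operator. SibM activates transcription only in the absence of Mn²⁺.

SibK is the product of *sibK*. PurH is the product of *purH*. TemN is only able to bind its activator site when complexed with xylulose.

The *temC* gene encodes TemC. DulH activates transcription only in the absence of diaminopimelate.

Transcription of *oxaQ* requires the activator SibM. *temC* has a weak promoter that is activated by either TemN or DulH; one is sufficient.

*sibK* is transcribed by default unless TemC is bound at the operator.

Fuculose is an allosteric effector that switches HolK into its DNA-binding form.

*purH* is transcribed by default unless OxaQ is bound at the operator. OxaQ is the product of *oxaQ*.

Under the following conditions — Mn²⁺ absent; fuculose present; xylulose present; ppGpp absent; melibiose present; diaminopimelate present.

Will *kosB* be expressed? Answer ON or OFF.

Fuculose is present, so HolK is active.
Melibiose is present, so VelD is active.
With repressor VelD bound, *mibP* is not transcribed.
So MibP is not produced.
Mn²⁺ is absent, so SibM is active.
No repressor is bound and SibM is active, so *oxaQ* is transcribed.
So OxaQ is produced and active.
With repressor OxaQ bound, *purH* is not transcribed.
So PurH is not produced.
Xylulose is present, so TemN is active.
Diaminopimelate is present, so DulH is inactive.
Activator TemN is present, so *temC* is transcribed.
So TemC is produced and active.
With repressor TemC bound, *sibK* is not transcribed.
So SibK is not produced.
No activator is available at the *kosB* promoter, so *kosB* is not transcribed.

OFF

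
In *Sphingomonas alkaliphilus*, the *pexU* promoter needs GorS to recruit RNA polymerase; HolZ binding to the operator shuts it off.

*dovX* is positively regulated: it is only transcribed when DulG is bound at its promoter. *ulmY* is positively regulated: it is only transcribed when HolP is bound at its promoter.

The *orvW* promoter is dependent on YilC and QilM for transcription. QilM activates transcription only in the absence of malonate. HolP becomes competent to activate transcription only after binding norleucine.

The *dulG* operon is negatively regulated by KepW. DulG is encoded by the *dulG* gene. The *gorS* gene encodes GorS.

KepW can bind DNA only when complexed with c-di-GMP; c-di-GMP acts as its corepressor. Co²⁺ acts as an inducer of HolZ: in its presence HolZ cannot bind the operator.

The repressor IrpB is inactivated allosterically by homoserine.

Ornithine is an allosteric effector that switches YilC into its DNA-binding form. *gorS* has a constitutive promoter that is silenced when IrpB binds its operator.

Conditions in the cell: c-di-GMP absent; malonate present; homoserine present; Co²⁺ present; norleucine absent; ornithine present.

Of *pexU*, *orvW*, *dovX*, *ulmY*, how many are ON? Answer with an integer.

2

Homoserine is present, so IrpB is inactive.
With no repressor bound, *gorS* is transcribed.
So GorS is produced and active.
Co²⁺ is present, so HolZ is inactive.
No repressor is bound and GorS is active, so *pexU* is transcribed.
→ *pexU* is ON.
Ornithine is present, so YilC is active.
Malonate is present, so QilM is inactive.
Required activator QilM is absent, so *orvW* is not transcribed.
→ *orvW* is OFF.
c-di-GMP is absent, so KepW is inactive.
With no repressor bound, *dulG* is transcribed.
So DulG is produced and active.
No repressor is bound and DulG is active, so *dovX* is transcribed.
→ *dovX* is ON.
Norleucine is absent, so HolP is inactive.
Required activator HolP is absent, so *ulmY* is not transcribed.
→ *ulmY* is OFF.
2 of the 4 genes are transcribed.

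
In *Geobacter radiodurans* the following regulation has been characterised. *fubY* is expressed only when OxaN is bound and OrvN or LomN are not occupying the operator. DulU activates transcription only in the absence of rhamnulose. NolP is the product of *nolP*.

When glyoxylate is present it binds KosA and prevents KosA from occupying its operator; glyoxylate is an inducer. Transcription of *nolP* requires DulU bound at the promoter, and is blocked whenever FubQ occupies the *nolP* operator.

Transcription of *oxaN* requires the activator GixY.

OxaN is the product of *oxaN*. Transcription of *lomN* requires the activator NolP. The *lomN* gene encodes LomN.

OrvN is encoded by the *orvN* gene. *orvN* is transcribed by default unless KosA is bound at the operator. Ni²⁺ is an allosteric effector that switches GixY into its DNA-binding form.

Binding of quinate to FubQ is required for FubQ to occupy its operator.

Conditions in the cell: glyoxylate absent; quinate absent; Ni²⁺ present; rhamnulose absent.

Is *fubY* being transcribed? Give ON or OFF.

Glyoxylate is absent, so KosA is active.
With repressor KosA bound, *orvN* is not transcribed.
So OrvN is not produced.
Ni²⁺ is present, so GixY is active.
No repressor is bound and GixY is active, so *oxaN* is transcribed.
So OxaN is produced and active.
Rhamnulose is absent, so DulU is active.
Quinate is absent, so FubQ is inactive.
No repressor is bound and DulU is active, so *nolP* is transcribed.
So NolP is produced and active.
No repressor is bound and NolP is active, so *lomN* is transcribed.
So LomN is produced and active.
With repressor LomN bound, *fubY* is not transcribed.

OFF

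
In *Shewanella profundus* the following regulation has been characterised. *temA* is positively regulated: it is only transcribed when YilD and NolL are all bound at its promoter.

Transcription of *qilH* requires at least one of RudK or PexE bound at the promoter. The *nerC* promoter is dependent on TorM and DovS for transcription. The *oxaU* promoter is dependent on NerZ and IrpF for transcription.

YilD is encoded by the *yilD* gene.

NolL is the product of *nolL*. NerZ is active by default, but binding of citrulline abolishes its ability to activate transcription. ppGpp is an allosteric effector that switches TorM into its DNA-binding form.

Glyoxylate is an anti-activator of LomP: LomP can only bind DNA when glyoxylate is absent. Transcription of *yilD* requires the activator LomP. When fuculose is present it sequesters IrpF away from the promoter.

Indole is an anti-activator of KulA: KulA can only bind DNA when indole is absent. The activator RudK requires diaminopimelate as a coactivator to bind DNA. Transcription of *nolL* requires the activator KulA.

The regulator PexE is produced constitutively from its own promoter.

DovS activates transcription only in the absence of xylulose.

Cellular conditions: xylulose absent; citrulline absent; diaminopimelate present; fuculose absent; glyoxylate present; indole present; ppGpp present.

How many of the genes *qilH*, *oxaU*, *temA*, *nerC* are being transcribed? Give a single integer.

Diaminopimelate is present, so RudK is active.
PexE is produced constitutively and is active.
Activator RudK is present, so *qilH* is transcribed.
→ *qilH* is ON.
Citrulline is absent, so NerZ is active.
Fuculose is absent, so IrpF is active.
No repressor is bound and NerZ and IrpF are active, so *oxaU* is transcribed.
→ *oxaU* is ON.
Glyoxylate is present, so LomP is inactive.
Required activator LomP is absent, so *yilD* is not transcribed.
So YilD is not produced.
Indole is present, so KulA is inactive.
Required activator KulA is absent, so *nolL* is not transcribed.
So NolL is not produced.
Required activator YilD is absent, so *temA* is not transcribed.
→ *temA* is OFF.
ppGpp is present, so TorM is active.
Xylulose is absent, so DovS is active.
No repressor is bound and TorM and DovS are active, so *nerC* is transcribed.
→ *nerC* is ON.
3 of the 4 genes are transcribed.

3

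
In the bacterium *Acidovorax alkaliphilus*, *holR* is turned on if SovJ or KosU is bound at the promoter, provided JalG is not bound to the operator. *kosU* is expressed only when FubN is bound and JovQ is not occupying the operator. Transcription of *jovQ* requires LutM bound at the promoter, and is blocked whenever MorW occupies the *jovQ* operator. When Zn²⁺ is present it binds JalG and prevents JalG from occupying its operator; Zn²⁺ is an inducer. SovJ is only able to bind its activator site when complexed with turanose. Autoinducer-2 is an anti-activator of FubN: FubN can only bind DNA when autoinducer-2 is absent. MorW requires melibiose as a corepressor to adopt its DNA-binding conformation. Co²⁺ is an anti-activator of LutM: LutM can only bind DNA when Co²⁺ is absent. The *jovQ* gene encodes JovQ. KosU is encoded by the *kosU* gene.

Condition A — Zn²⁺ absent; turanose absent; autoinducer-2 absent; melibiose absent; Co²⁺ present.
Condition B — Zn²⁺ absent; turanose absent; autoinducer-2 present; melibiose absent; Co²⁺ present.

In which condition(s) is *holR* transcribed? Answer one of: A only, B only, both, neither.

neither

Condition A:
Zn²⁺ is absent, so JalG is active.
Turanose is absent, so SovJ is inactive.
Autoinducer-2 is absent, so FubN is active.
Melibiose is absent, so MorW is inactive.
Co²⁺ is present, so LutM is inactive.
Required activator LutM is absent, so *jovQ* is not transcribed.
So JovQ is not produced.
No repressor is bound and FubN is active, so *kosU* is transcribed.
So KosU is produced and active.
With repressor JalG bound, *holR* is not transcribed.
→ *holR* is OFF in A.
Condition B:
Zn²⁺ is absent, so JalG is active.
Turanose is absent, so SovJ is inactive.
Autoinducer-2 is present, so FubN is inactive.
Melibiose is absent, so MorW is inactive.
Co²⁺ is present, so LutM is inactive.
Required activator LutM is absent, so *jovQ* is not transcribed.
So JovQ is not produced.
Required activator FubN is absent, so *kosU* is not transcribed.
So KosU is not produced.
With repressor JalG bound, *holR* is not transcribed.
→ *holR* is OFF in B.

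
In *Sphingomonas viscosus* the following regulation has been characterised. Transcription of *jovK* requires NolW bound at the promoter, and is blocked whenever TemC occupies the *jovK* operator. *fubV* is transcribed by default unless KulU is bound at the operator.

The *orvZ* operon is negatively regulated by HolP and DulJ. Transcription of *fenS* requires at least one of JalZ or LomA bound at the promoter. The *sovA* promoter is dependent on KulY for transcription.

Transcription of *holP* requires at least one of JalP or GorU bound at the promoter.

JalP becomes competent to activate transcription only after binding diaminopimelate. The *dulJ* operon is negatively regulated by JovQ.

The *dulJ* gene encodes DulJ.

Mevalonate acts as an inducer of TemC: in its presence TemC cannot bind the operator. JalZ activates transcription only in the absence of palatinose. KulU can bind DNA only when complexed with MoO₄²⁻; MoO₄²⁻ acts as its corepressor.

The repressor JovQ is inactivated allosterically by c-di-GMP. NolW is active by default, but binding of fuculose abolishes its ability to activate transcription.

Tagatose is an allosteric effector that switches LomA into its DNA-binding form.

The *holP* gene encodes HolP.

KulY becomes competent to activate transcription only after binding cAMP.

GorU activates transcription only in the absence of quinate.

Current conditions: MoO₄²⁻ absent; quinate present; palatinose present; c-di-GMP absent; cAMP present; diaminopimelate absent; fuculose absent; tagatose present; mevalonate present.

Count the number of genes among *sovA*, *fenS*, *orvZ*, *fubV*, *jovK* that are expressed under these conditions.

5

cAMP is present, so KulY is active.
No repressor is bound and KulY is active, so *sovA* is transcribed.
→ *sovA* is ON.
Palatinose is present, so JalZ is inactive.
Tagatose is present, so LomA is active.
Activator LomA is present, so *fenS* is transcribed.
→ *fenS* is ON.
Diaminopimelate is absent, so JalP is inactive.
Quinate is present, so GorU is inactive.
No activator is available at the *holP* promoter, so *holP* is not transcribed.
So HolP is not produced.
c-di-GMP is absent, so JovQ is active.
With repressor JovQ bound, *dulJ* is not transcribed.
So DulJ is not produced.
With no repressor bound, *orvZ* is transcribed.
→ *orvZ* is ON.
MoO₄²⁻ is absent, so KulU is inactive.
With no repressor bound, *fubV* is transcribed.
→ *fubV* is ON.
Mevalonate is present, so TemC is inactive.
Fuculose is absent, so NolW is active.
No repressor is bound and NolW is active, so *jovK* is transcribed.
→ *jovK* is ON.
5 of the 5 genes are transcribed.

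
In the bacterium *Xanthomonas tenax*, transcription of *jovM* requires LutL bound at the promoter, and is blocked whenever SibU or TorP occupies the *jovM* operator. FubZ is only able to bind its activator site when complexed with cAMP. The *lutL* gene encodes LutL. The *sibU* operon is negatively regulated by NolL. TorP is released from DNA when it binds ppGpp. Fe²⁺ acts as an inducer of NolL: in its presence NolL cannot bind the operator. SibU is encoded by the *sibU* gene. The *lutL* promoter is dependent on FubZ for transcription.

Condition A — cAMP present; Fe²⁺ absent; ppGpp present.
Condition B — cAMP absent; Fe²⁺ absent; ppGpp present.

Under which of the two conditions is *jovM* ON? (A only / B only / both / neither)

Condition A:
cAMP is present, so FubZ is active.
No repressor is bound and FubZ is active, so *lutL* is transcribed.
So LutL is produced and active.
Fe²⁺ is absent, so NolL is active.
With repressor NolL bound, *sibU* is not transcribed.
So SibU is not produced.
ppGpp is present, so TorP is inactive.
No repressor is bound and LutL is active, so *jovM* is transcribed.
→ *jovM* is ON in A.
Condition B:
cAMP is absent, so FubZ is inactive.
Required activator FubZ is absent, so *lutL* is not transcribed.
So LutL is not produced.
Fe²⁺ is absent, so NolL is active.
With repressor NolL bound, *sibU* is not transcribed.
So SibU is not produced.
ppGpp is present, so TorP is inactive.
Required activator LutL is absent, so *jovM* is not transcribed.
→ *jovM* is OFF in B.

A only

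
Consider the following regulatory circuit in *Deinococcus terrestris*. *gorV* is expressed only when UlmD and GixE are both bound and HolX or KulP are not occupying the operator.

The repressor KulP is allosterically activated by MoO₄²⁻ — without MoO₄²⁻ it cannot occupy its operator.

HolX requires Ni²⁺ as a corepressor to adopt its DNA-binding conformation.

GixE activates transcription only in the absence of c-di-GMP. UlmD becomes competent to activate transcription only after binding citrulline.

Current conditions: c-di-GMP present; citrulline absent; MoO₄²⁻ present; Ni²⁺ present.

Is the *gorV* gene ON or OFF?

Ni²⁺ is present, so HolX is active.
Citrulline is absent, so UlmD is inactive.
MoO₄²⁻ is present, so KulP is active.
c-di-GMP is present, so GixE is inactive.
With repressor HolX bound, *gorV* is not transcribed.

OFF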